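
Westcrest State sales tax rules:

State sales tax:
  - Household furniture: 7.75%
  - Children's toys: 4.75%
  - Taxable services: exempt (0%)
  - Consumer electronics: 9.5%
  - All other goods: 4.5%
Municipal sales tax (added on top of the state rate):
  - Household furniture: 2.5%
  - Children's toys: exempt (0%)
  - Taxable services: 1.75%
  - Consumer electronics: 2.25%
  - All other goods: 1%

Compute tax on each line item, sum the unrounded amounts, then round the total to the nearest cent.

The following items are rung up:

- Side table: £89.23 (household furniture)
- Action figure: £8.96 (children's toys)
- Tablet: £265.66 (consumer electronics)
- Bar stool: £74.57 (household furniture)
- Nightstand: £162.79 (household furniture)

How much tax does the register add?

Side table £89.23: household furniture → 7.75% + 2.5% municipal = 10.25% → £9.146075
Action figure £8.96: children's toys → 4.75% + 0% municipal = 4.75% → £0.4256
Tablet £265.66: consumer electronics → 9.5% + 2.25% municipal = 11.75% → £31.21505
Bar stool £74.57: household furniture → 7.75% + 2.5% municipal = 10.25% → £7.643425
Nightstand £162.79: household furniture → 7.75% + 2.5% municipal = 10.25% → £16.685975
Unrounded tax sum = £65.116125 → £65.12

£65.12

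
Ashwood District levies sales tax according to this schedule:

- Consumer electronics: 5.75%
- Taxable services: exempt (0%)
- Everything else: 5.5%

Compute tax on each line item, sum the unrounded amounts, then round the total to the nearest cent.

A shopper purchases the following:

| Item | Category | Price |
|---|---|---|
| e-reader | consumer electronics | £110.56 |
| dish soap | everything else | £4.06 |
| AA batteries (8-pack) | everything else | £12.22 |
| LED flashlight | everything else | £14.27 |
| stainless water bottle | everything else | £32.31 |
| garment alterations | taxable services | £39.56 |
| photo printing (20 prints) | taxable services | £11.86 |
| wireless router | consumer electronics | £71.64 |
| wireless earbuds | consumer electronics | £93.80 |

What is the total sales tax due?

£19.33

E-reader £110.56: consumer electronics → 5.75% → £6.3572
Dish soap £4.06: everything else → 5.5% → £0.2233
AA batteries (8-pack) £12.22: everything else → 5.5% → £0.6721
LED flashlight £14.27: everything else → 5.5% → £0.78485
Stainless water bottle £32.31: everything else → 5.5% → £1.77705
Garment alterations £39.56: taxable services → 0% → £0.00
Photo printing (20 prints) £11.86: taxable services → 0% → £0.00
Wireless router £71.64: consumer electronics → 5.75% → £4.1193
Wireless earbuds £93.80: consumer electronics → 5.75% → £5.3935
Unrounded tax sum = £19.3273 → £19.33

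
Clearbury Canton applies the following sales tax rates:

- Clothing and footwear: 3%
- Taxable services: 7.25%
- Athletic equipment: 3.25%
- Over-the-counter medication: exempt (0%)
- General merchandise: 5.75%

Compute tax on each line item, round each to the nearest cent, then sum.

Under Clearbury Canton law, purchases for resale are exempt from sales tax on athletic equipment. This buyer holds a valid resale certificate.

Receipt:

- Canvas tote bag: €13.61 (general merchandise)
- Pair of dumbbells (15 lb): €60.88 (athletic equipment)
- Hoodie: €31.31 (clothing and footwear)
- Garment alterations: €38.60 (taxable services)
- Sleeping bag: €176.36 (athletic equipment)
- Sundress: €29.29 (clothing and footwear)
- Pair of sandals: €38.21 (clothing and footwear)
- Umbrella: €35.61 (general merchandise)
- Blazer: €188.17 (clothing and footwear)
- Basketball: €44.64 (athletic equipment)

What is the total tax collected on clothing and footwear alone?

Hoodie €31.31: clothing and footwear → 3% → €0.94
Sundress €29.29: clothing and footwear → 3% → €0.88
Pair of sandals €38.21: clothing and footwear → 3% → €1.15
Blazer €188.17: clothing and footwear → 3% → €5.65
Tax on clothing and footwear = €0.94 + €0.88 + €1.15 + €5.65 = €8.62

€8.62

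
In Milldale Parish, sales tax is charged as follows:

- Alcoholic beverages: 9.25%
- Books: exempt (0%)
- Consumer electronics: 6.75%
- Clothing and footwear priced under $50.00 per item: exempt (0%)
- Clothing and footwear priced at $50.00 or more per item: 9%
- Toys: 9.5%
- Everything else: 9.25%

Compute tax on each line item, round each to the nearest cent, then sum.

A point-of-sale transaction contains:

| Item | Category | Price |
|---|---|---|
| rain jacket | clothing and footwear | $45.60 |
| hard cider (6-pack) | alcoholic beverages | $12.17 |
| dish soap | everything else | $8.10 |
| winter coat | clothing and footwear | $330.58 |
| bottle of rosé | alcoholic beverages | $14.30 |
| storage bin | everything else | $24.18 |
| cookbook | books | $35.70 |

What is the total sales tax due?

Rain jacket $45.60: clothing and footwear, under $50.00 → 0% → $0.00
Hard cider (6-pack) $12.17: alcoholic beverages → 9.25% → $1.13
Dish soap $8.10: everything else → 9.25% → $0.75
Winter coat $330.58: clothing and footwear, $50.00 or more → 9% → $29.75
Bottle of rosé $14.30: alcoholic beverages → 9.25% → $1.32
Storage bin $24.18: everything else → 9.25% → $2.24
Cookbook $35.70: books → 0% → $0.00
Total tax = $1.13 + $0.75 + $29.75 + $1.32 + $2.24 = $35.19

$35.19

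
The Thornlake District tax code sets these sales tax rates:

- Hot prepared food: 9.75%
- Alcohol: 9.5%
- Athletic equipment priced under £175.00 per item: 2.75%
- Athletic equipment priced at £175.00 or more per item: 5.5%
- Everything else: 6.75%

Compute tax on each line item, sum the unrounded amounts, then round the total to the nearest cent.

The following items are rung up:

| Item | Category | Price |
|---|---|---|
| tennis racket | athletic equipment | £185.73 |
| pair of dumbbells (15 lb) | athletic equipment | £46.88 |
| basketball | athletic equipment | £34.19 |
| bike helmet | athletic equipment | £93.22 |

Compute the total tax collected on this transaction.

Tennis racket £185.73: athletic equipment, £175.00 or more → 5.5% → £10.21515
Pair of dumbbells (15 lb) £46.88: athletic equipment, under £175.00 → 2.75% → £1.2892
Basketball £34.19: athletic equipment, under £175.00 → 2.75% → £0.940225
Bike helmet £93.22: athletic equipment, under £175.00 → 2.75% → £2.56355
Unrounded tax sum = £15.008125 → £15.01

£15.01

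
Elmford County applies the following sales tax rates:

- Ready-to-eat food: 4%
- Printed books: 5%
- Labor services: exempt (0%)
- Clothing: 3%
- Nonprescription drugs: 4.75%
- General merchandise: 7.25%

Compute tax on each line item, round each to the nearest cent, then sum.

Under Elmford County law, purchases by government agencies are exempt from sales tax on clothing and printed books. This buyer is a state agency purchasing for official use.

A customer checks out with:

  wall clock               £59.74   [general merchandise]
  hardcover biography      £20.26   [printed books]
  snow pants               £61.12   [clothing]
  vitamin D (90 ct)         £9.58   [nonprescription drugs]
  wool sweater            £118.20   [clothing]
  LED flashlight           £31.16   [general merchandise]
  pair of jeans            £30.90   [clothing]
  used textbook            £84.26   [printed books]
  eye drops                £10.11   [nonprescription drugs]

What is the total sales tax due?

Wall clock £59.74: general merchandise → 7.25% → £4.33
Hardcover biography £20.26: printed books, buyer-exempt → 0% → £0.00
Snow pants £61.12: clothing, buyer-exempt → 0% → £0.00
Vitamin D (90 ct) £9.58: nonprescription drugs → 4.75% → £0.46
Wool sweater £118.20: clothing, buyer-exempt → 0% → £0.00
LED flashlight £31.16: general merchandise → 7.25% → £2.26
Pair of jeans £30.90: clothing, buyer-exempt → 0% → £0.00
Used textbook £84.26: printed books, buyer-exempt → 0% → £0.00
Eye drops £10.11: nonprescription drugs → 4.75% → £0.48
Total tax = £4.33 + £0.46 + £2.26 + £0.48 = £7.53

£7.53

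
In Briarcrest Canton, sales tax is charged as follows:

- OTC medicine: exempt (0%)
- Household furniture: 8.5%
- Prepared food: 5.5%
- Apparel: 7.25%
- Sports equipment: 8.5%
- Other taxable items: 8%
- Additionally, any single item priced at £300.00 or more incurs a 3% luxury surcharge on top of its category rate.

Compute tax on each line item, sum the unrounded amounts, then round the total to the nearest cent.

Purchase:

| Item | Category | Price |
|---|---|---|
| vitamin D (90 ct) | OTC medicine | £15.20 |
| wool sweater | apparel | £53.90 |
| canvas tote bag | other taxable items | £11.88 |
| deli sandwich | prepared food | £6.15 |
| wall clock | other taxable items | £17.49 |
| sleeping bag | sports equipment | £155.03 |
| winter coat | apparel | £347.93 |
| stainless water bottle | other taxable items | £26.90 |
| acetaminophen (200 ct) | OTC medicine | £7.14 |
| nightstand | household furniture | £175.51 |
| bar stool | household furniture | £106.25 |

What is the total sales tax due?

£81.54

Vitamin D (90 ct) £15.20: OTC medicine → 0% → £0.00
Wool sweater £53.90: apparel → 7.25% → £3.90775
Canvas tote bag £11.88: other taxable items → 8% → £0.9504
Deli sandwich £6.15: prepared food → 5.5% → £0.33825
Wall clock £17.49: other taxable items → 8% → £1.3992
Sleeping bag £155.03: sports equipment → 8.5% → £13.17755
Winter coat £347.93: apparel → 7.25% + 3% surcharge = 10.25% → £35.662825
Stainless water bottle £26.90: other taxable items → 8% → £2.152
Acetaminophen (200 ct) £7.14: OTC medicine → 0% → £0.00
Nightstand £175.51: household furniture → 8.5% → £14.91835
Bar stool £106.25: household furniture → 8.5% → £9.03125
Unrounded tax sum = £81.537575 → £81.54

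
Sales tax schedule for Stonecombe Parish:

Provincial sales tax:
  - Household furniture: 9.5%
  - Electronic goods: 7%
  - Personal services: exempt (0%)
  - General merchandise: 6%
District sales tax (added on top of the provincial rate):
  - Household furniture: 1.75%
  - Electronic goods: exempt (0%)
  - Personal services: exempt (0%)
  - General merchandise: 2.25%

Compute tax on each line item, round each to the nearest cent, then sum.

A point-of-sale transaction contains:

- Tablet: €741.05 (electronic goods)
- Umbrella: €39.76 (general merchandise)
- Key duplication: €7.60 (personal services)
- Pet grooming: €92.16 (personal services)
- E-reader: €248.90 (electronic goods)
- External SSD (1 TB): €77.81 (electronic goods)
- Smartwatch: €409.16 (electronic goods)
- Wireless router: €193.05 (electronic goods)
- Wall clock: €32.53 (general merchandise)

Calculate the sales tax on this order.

€122.85

Tablet €741.05: electronic goods → 7% + 0% district = 7% → €51.87
Umbrella €39.76: general merchandise → 6% + 2.25% district = 8.25% → €3.28
Key duplication €7.60: personal services → 0% + 0% district = 0% → €0.00
Pet grooming €92.16: personal services → 0% + 0% district = 0% → €0.00
E-reader €248.90: electronic goods → 7% + 0% district = 7% → €17.42
External SSD (1 TB) €77.81: electronic goods → 7% + 0% district = 7% → €5.45
Smartwatch €409.16: electronic goods → 7% + 0% district = 7% → €28.64
Wireless router €193.05: electronic goods → 7% + 0% district = 7% → €13.51
Wall clock €32.53: general merchandise → 6% + 2.25% district = 8.25% → €2.68
Total tax = €51.87 + €3.28 + €17.42 + €5.45 + €28.64 + €13.51 + €2.68 = €122.85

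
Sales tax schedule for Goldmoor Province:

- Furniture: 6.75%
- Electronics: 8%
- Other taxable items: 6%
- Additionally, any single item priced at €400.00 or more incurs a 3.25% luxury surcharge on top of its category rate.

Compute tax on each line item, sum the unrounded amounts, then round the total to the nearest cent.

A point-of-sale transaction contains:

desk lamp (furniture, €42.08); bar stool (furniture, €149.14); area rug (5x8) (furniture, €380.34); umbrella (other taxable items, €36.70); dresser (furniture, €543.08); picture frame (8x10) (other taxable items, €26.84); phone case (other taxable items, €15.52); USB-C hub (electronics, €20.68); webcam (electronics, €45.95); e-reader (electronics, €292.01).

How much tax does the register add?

€126.32

Desk lamp €42.08: furniture → 6.75% → €2.8404
Bar stool €149.14: furniture → 6.75% → €10.06695
Area rug (5x8) €380.34: furniture → 6.75% → €25.67295
Umbrella €36.70: other taxable items → 6% → €2.202
Dresser €543.08: furniture → 6.75% + 3.25% surcharge = 10% → €54.308
Picture frame (8x10) €26.84: other taxable items → 6% → €1.6104
Phone case €15.52: other taxable items → 6% → €0.9312
USB-C hub €20.68: electronics → 8% → €1.6544
Webcam €45.95: electronics → 8% → €3.676
E-reader €292.01: electronics → 8% → €23.3608
Unrounded tax sum = €126.3231 → €126.32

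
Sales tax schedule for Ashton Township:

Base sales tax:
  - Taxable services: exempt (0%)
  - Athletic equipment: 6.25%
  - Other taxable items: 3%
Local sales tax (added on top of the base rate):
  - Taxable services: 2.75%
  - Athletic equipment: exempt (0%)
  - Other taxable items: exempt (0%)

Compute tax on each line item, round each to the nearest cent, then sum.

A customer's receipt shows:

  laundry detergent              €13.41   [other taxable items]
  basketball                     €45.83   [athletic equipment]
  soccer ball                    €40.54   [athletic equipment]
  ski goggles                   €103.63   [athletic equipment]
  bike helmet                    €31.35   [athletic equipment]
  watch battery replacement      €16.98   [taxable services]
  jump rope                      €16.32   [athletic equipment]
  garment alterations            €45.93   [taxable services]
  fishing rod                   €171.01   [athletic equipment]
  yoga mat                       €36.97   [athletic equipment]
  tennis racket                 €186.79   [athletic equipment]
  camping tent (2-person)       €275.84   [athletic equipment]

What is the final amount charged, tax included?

Laundry detergent €13.41: other taxable items → 3% + 0% local = 3% → €0.40
Basketball €45.83: athletic equipment → 6.25% + 0% local = 6.25% → €2.86
Soccer ball €40.54: athletic equipment → 6.25% + 0% local = 6.25% → €2.53
Ski goggles €103.63: athletic equipment → 6.25% + 0% local = 6.25% → €6.48
Bike helmet €31.35: athletic equipment → 6.25% + 0% local = 6.25% → €1.96
Watch battery replacement €16.98: taxable services → 0% + 2.75% local = 2.75% → €0.47
Jump rope €16.32: athletic equipment → 6.25% + 0% local = 6.25% → €1.02
Garment alterations €45.93: taxable services → 0% + 2.75% local = 2.75% → €1.26
Fishing rod €171.01: athletic equipment → 6.25% + 0% local = 6.25% → €10.69
Yoga mat €36.97: athletic equipment → 6.25% + 0% local = 6.25% → €2.31
Tennis racket €186.79: athletic equipment → 6.25% + 0% local = 6.25% → €11.67
Camping tent (2-person) €275.84: athletic equipment → 6.25% + 0% local = 6.25% → €17.24
Subtotal = €984.60; tax = €58.89; total due = €1043.49

€1043.49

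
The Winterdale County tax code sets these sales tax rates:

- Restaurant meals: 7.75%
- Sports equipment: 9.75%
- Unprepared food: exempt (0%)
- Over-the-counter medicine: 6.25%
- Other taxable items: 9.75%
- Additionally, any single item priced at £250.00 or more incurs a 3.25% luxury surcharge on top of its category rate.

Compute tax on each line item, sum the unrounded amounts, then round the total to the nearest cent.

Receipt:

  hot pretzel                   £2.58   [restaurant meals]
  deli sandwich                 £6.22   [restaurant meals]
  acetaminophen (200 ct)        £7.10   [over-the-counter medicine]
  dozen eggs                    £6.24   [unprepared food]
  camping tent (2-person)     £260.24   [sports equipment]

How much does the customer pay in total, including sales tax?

Hot pretzel £2.58: restaurant meals → 7.75% → £0.19995
Deli sandwich £6.22: restaurant meals → 7.75% → £0.48205
Acetaminophen (200 ct) £7.10: over-the-counter medicine → 6.25% → £0.44375
Dozen eggs £6.24: unprepared food → 0% → £0.00
Camping tent (2-person) £260.24: sports equipment → 9.75% + 3.25% surcharge = 13% → £33.8312
Subtotal = £282.38; unrounded tax = £34.95695 → £34.96; total due = £317.34

£317.34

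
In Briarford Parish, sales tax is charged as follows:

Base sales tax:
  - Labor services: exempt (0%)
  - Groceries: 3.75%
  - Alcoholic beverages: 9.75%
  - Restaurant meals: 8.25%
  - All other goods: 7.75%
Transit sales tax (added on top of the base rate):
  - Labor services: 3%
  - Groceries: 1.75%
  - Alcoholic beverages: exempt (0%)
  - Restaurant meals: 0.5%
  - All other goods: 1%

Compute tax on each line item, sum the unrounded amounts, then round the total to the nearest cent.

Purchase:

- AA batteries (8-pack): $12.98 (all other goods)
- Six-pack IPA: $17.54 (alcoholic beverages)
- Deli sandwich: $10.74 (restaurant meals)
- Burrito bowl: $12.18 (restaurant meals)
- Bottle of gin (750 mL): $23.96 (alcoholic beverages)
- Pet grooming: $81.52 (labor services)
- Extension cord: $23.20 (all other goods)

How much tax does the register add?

$11.66

AA batteries (8-pack) $12.98: all other goods → 7.75% + 1% transit = 8.75% → $1.13575
Six-pack IPA $17.54: alcoholic beverages → 9.75% + 0% transit = 9.75% → $1.71015
Deli sandwich $10.74: restaurant meals → 8.25% + 0.5% transit = 8.75% → $0.93975
Burrito bowl $12.18: restaurant meals → 8.25% + 0.5% transit = 8.75% → $1.06575
Bottle of gin (750 mL) $23.96: alcoholic beverages → 9.75% + 0% transit = 9.75% → $2.3361
Pet grooming $81.52: labor services → 0% + 3% transit = 3% → $2.4456
Extension cord $23.20: all other goods → 7.75% + 1% transit = 8.75% → $2.03
Unrounded tax sum = $11.6631 → $11.66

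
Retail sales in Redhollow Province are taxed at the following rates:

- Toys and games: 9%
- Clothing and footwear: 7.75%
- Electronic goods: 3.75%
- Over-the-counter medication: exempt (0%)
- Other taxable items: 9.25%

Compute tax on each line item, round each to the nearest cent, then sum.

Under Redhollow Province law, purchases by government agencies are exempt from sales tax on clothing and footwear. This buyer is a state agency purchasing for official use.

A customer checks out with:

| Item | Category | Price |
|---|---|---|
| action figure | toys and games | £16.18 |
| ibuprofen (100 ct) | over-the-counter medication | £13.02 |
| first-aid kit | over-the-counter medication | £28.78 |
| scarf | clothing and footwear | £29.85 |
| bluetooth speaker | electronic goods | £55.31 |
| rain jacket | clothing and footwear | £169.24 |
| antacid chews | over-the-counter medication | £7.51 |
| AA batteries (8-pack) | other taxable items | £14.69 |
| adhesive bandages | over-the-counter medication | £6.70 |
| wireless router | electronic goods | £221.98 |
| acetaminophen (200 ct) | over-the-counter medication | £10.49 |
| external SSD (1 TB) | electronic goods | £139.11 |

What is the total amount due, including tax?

Action figure £16.18: toys and games → 9% → £1.46
Ibuprofen (100 ct) £13.02: over-the-counter medication → 0% → £0.00
First-aid kit £28.78: over-the-counter medication → 0% → £0.00
Scarf £29.85: clothing and footwear, buyer-exempt → 0% → £0.00
Bluetooth speaker £55.31: electronic goods → 3.75% → £2.07
Rain jacket £169.24: clothing and footwear, buyer-exempt → 0% → £0.00
Antacid chews £7.51: over-the-counter medication → 0% → £0.00
AA batteries (8-pack) £14.69: other taxable items → 9.25% → £1.36
Adhesive bandages £6.70: over-the-counter medication → 0% → £0.00
Wireless router £221.98: electronic goods → 3.75% → £8.32
Acetaminophen (200 ct) £10.49: over-the-counter medication → 0% → £0.00
External SSD (1 TB) £139.11: electronic goods → 3.75% → £5.22
Subtotal = £712.86; tax = £18.43; total due = £731.29

£731.29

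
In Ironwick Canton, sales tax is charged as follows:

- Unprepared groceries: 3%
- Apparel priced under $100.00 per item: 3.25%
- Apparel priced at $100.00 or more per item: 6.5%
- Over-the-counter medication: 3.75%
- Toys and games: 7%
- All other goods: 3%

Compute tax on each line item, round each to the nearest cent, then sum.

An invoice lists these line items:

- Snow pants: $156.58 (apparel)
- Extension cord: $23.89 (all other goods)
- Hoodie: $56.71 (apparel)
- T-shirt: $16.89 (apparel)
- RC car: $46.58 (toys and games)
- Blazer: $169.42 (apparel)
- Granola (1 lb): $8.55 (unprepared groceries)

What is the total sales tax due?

$27.82

Snow pants $156.58: apparel, $100.00 or more → 6.5% → $10.18
Extension cord $23.89: all other goods → 3% → $0.72
Hoodie $56.71: apparel, under $100.00 → 3.25% → $1.84
T-shirt $16.89: apparel, under $100.00 → 3.25% → $0.55
RC car $46.58: toys and games → 7% → $3.26
Blazer $169.42: apparel, $100.00 or more → 6.5% → $11.01
Granola (1 lb) $8.55: unprepared groceries → 3% → $0.26
Total tax = $10.18 + $0.72 + $1.84 + $0.55 + $3.26 + $11.01 + $0.26 = $27.82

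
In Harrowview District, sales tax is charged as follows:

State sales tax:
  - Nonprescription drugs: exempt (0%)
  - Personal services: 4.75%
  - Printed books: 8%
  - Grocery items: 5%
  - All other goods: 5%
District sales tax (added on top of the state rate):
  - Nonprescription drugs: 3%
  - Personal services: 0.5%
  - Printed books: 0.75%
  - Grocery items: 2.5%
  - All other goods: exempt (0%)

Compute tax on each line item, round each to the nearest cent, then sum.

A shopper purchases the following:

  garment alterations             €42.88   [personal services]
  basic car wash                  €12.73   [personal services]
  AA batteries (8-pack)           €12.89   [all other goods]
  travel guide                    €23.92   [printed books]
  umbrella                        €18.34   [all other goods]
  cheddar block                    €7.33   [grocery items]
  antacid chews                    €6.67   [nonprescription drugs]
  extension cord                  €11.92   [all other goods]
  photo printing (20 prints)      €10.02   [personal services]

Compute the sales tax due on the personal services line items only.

Garment alterations €42.88: personal services → 4.75% + 0.5% district = 5.25% → €2.25
Basic car wash €12.73: personal services → 4.75% + 0.5% district = 5.25% → €0.67
Photo printing (20 prints) €10.02: personal services → 4.75% + 0.5% district = 5.25% → €0.53
Tax on personal services = €2.25 + €0.67 + €0.53 = €3.45

€3.45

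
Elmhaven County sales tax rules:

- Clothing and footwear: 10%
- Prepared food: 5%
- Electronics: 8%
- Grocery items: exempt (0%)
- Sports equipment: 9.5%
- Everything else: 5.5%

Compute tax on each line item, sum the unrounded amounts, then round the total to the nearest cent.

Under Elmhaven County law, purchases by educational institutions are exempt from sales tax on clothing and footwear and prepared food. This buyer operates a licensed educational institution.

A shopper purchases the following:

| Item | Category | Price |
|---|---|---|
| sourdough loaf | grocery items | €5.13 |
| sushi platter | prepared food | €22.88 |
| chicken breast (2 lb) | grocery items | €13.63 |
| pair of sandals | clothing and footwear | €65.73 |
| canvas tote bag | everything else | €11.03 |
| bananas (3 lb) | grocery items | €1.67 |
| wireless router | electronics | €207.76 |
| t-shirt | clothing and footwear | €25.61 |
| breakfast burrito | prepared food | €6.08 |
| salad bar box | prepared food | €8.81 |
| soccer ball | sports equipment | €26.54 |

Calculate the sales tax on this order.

Sourdough loaf €5.13: grocery items → 0% → €0.00
Sushi platter €22.88: prepared food, buyer-exempt → 0% → €0.00
Chicken breast (2 lb) €13.63: grocery items → 0% → €0.00
Pair of sandals €65.73: clothing and footwear, buyer-exempt → 0% → €0.00
Canvas tote bag €11.03: everything else → 5.5% → €0.60665
Bananas (3 lb) €1.67: grocery items → 0% → €0.00
Wireless router €207.76: electronics → 8% → €16.6208
T-shirt €25.61: clothing and footwear, buyer-exempt → 0% → €0.00
Breakfast burrito €6.08: prepared food, buyer-exempt → 0% → €0.00
Salad bar box €8.81: prepared food, buyer-exempt → 0% → €0.00
Soccer ball €26.54: sports equipment → 9.5% → €2.5213
Unrounded tax sum = €19.74875 → €19.75

€19.75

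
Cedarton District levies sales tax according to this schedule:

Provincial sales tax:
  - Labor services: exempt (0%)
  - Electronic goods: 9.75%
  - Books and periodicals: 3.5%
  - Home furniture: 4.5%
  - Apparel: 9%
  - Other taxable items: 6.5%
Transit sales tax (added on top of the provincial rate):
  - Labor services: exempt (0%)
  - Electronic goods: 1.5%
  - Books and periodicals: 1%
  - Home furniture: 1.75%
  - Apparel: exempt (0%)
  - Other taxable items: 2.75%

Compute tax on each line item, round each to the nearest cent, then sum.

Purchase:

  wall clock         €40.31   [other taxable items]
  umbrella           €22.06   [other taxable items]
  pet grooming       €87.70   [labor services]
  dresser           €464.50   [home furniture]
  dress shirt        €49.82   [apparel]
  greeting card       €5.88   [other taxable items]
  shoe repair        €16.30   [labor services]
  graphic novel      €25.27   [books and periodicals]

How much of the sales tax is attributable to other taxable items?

€6.31

Wall clock €40.31: other taxable items → 6.5% + 2.75% transit = 9.25% → €3.73
Umbrella €22.06: other taxable items → 6.5% + 2.75% transit = 9.25% → €2.04
Greeting card €5.88: other taxable items → 6.5% + 2.75% transit = 9.25% → €0.54
Tax on other taxable items = €3.73 + €2.04 + €0.54 = €6.31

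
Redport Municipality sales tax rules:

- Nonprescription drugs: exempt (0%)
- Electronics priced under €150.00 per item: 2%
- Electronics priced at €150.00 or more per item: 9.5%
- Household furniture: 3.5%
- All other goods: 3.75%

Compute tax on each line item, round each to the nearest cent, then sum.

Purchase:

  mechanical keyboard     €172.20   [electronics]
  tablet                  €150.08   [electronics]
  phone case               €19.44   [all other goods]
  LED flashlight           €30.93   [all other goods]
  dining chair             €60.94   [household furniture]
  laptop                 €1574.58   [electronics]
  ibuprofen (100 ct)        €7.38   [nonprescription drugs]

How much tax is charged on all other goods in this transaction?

€1.89

Phone case €19.44: all other goods → 3.75% → €0.73
LED flashlight €30.93: all other goods → 3.75% → €1.16
Tax on all other goods = €0.73 + €1.16 = €1.89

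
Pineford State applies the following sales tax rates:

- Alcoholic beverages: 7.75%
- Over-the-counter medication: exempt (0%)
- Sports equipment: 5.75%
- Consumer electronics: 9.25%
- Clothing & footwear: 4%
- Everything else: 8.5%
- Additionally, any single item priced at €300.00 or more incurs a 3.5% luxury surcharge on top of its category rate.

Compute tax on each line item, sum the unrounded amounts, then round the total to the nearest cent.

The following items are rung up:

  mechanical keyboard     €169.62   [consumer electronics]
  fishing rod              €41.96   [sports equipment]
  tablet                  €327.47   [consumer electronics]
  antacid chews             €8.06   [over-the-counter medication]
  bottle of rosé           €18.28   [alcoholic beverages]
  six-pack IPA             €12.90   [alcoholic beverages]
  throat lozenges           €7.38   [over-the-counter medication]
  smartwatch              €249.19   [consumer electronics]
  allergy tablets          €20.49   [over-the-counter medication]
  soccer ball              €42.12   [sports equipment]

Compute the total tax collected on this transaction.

Mechanical keyboard €169.62: consumer electronics → 9.25% → €15.68985
Fishing rod €41.96: sports equipment → 5.75% → €2.4127
Tablet €327.47: consumer electronics → 9.25% + 3.5% surcharge = 12.75% → €41.752425
Antacid chews €8.06: over-the-counter medication → 0% → €0.00
Bottle of rosé €18.28: alcoholic beverages → 7.75% → €1.4167
Six-pack IPA €12.90: alcoholic beverages → 7.75% → €0.99975
Throat lozenges €7.38: over-the-counter medication → 0% → €0.00
Smartwatch €249.19: consumer electronics → 9.25% → €23.050075
Allergy tablets €20.49: over-the-counter medication → 0% → €0.00
Soccer ball €42.12: sports equipment → 5.75% → €2.4219
Unrounded tax sum = €87.7434 → €87.74

€87.74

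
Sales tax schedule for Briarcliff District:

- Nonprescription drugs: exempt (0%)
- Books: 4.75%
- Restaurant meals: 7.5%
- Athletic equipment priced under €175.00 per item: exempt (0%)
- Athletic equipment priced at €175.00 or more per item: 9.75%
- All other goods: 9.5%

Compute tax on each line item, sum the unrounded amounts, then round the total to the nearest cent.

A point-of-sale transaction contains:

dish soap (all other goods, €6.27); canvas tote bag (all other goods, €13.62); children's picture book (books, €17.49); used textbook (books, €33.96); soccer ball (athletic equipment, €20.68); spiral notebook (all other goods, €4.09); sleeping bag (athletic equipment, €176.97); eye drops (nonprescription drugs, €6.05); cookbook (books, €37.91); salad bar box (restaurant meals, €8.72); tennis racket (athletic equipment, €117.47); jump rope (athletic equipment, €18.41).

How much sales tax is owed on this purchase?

€24.43

Dish soap €6.27: all other goods → 9.5% → €0.59565
Canvas tote bag €13.62: all other goods → 9.5% → €1.2939
Children's picture book €17.49: books → 4.75% → €0.830775
Used textbook €33.96: books → 4.75% → €1.6131
Soccer ball €20.68: athletic equipment, under €175.00 → 0% → €0.00
Spiral notebook €4.09: all other goods → 9.5% → €0.38855
Sleeping bag €176.97: athletic equipment, €175.00 or more → 9.75% → €17.254575
Eye drops €6.05: nonprescription drugs → 0% → €0.00
Cookbook €37.91: books → 4.75% → €1.800725
Salad bar box €8.72: restaurant meals → 7.5% → €0.654
Tennis racket €117.47: athletic equipment, under €175.00 → 0% → €0.00
Jump rope €18.41: athletic equipment, under €175.00 → 0% → €0.00
Unrounded tax sum = €24.431275 → €24.43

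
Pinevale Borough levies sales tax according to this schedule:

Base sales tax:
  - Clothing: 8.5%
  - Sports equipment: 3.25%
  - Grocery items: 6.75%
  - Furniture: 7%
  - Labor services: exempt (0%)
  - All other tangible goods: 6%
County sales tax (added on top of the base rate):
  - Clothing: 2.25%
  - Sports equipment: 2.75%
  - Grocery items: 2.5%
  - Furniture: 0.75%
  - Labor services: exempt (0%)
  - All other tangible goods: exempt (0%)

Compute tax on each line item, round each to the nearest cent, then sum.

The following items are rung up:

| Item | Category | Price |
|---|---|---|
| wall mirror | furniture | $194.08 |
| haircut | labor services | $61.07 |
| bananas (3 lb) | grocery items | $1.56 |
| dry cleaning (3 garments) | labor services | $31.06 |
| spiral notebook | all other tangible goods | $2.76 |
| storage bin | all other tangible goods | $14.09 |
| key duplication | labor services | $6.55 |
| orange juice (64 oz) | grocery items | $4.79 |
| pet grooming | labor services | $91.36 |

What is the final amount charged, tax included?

$423.96

Wall mirror $194.08: furniture → 7% + 0.75% county = 7.75% → $15.04
Haircut $61.07: labor services → 0% + 0% county = 0% → $0.00
Bananas (3 lb) $1.56: grocery items → 6.75% + 2.5% county = 9.25% → $0.14
Dry cleaning (3 garments) $31.06: labor services → 0% + 0% county = 0% → $0.00
Spiral notebook $2.76: all other tangible goods → 6% + 0% county = 6% → $0.17
Storage bin $14.09: all other tangible goods → 6% + 0% county = 6% → $0.85
Key duplication $6.55: labor services → 0% + 0% county = 0% → $0.00
Orange juice (64 oz) $4.79: grocery items → 6.75% + 2.5% county = 9.25% → $0.44
Pet grooming $91.36: labor services → 0% + 0% county = 0% → $0.00
Subtotal = $407.32; tax = $16.64; total due = $423.96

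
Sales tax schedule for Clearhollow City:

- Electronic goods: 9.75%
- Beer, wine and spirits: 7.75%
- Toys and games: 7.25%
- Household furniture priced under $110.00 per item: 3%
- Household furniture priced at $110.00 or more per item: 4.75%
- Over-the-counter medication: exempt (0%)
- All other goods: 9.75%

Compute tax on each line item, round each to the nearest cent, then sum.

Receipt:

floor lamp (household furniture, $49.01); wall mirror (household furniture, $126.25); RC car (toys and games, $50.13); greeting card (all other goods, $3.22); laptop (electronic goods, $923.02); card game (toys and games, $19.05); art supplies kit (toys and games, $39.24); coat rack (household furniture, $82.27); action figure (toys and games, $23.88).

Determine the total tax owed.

Floor lamp $49.01: household furniture, under $110.00 → 3% → $1.47
Wall mirror $126.25: household furniture, $110.00 or more → 4.75% → $6.00
RC car $50.13: toys and games → 7.25% → $3.63
Greeting card $3.22: all other goods → 9.75% → $0.31
Laptop $923.02: electronic goods → 9.75% → $89.99
Card game $19.05: toys and games → 7.25% → $1.38
Art supplies kit $39.24: toys and games → 7.25% → $2.84
Coat rack $82.27: household furniture, under $110.00 → 3% → $2.47
Action figure $23.88: toys and games → 7.25% → $1.73
Total tax = $1.47 + $6.00 + $3.63 + $0.31 + $89.99 + $1.38 + $2.84 + $2.47 + $1.73 = $109.82

$109.82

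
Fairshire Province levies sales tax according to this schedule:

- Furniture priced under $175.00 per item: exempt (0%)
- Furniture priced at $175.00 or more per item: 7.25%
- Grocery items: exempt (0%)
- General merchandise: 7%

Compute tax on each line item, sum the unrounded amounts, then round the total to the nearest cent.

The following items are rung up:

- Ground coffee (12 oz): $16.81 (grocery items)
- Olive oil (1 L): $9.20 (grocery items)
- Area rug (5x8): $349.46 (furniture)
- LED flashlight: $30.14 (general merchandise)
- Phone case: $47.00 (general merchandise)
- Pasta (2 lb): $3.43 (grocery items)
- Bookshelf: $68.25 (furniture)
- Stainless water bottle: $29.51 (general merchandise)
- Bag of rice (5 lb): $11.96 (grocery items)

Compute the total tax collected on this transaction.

Ground coffee (12 oz) $16.81: grocery items → 0% → $0.00
Olive oil (1 L) $9.20: grocery items → 0% → $0.00
Area rug (5x8) $349.46: furniture, $175.00 or more → 7.25% → $25.33585
LED flashlight $30.14: general merchandise → 7% → $2.1098
Phone case $47.00: general merchandise → 7% → $3.29
Pasta (2 lb) $3.43: grocery items → 0% → $0.00
Bookshelf $68.25: furniture, under $175.00 → 0% → $0.00
Stainless water bottle $29.51: general merchandise → 7% → $2.0657
Bag of rice (5 lb) $11.96: grocery items → 0% → $0.00
Unrounded tax sum = $32.80135 → $32.80

$32.80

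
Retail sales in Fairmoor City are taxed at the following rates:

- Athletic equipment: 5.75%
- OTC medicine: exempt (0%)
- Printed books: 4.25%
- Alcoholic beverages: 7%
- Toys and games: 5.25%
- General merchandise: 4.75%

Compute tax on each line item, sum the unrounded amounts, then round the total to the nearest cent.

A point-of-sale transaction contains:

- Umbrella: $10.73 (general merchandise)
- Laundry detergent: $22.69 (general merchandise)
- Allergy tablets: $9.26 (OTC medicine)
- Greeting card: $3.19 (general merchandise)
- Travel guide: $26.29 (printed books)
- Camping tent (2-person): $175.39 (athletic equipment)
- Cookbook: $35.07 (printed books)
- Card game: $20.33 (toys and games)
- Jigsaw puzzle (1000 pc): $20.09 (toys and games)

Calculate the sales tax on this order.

$16.55

Umbrella $10.73: general merchandise → 4.75% → $0.509675
Laundry detergent $22.69: general merchandise → 4.75% → $1.077775
Allergy tablets $9.26: OTC medicine → 0% → $0.00
Greeting card $3.19: general merchandise → 4.75% → $0.151525
Travel guide $26.29: printed books → 4.25% → $1.117325
Camping tent (2-person) $175.39: athletic equipment → 5.75% → $10.084925
Cookbook $35.07: printed books → 4.25% → $1.490475
Card game $20.33: toys and games → 5.25% → $1.067325
Jigsaw puzzle (1000 pc) $20.09: toys and games → 5.25% → $1.054725
Unrounded tax sum = $16.55375 → $16.55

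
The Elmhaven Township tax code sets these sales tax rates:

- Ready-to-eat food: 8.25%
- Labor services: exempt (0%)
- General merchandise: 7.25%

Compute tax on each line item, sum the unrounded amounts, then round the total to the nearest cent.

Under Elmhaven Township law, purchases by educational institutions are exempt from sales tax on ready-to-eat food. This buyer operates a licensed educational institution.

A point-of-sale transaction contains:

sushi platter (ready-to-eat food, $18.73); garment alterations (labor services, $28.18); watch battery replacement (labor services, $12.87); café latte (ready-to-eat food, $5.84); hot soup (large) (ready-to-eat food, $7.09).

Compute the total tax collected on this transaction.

Sushi platter $18.73: ready-to-eat food, buyer-exempt → 0% → $0.00
Garment alterations $28.18: labor services → 0% → $0.00
Watch battery replacement $12.87: labor services → 0% → $0.00
Café latte $5.84: ready-to-eat food, buyer-exempt → 0% → $0.00
Hot soup (large) $7.09: ready-to-eat food, buyer-exempt → 0% → $0.00
Unrounded tax sum = $0.00 → $0.00

$0.00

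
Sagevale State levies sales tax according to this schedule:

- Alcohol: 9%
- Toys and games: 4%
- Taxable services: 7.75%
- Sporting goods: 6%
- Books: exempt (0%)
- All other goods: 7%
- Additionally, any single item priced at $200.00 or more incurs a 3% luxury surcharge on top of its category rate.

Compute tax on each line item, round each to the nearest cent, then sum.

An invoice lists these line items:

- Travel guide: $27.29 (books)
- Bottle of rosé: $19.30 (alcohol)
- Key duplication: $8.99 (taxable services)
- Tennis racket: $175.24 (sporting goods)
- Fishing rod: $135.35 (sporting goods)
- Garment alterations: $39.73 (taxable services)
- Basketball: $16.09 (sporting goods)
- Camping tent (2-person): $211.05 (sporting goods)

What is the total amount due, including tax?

Travel guide $27.29: books → 0% → $0.00
Bottle of rosé $19.30: alcohol → 9% → $1.74
Key duplication $8.99: taxable services → 7.75% → $0.70
Tennis racket $175.24: sporting goods → 6% → $10.51
Fishing rod $135.35: sporting goods → 6% → $8.12
Garment alterations $39.73: taxable services → 7.75% → $3.08
Basketball $16.09: sporting goods → 6% → $0.97
Camping tent (2-person) $211.05: sporting goods → 6% + 3% surcharge = 9% → $18.99
Subtotal = $633.04; tax = $44.11; total due = $677.15

$677.15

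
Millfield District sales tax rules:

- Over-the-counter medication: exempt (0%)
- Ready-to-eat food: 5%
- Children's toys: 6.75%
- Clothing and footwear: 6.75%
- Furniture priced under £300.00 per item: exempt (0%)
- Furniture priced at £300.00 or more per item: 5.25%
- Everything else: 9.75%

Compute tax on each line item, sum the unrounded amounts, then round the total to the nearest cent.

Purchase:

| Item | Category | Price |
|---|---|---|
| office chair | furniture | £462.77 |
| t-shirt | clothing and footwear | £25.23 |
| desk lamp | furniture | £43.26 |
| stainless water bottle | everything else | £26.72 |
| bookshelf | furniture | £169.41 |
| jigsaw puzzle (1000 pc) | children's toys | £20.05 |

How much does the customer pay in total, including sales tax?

£777.40

Office chair £462.77: furniture, £300.00 or more → 5.25% → £24.295425
T-shirt £25.23: clothing and footwear → 6.75% → £1.703025
Desk lamp £43.26: furniture, under £300.00 → 0% → £0.00
Stainless water bottle £26.72: everything else → 9.75% → £2.6052
Bookshelf £169.41: furniture, under £300.00 → 0% → £0.00
Jigsaw puzzle (1000 pc) £20.05: children's toys → 6.75% → £1.353375
Subtotal = £747.44; unrounded tax = £29.957025 → £29.96; total due = £777.40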